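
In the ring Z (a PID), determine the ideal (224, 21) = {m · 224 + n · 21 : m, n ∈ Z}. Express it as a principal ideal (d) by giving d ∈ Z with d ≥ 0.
In the PID Z, (a, b) is generated by gcd(a, b). Compute gcd(224, 21) with the extended Euclidean algorithm, tracking rows (r, s, t) with s·224 + t·21 = r:
  row A: (224, 1, 0)   [1·224 + 0·21 = 224]
  row B: (21, 0, 1)   [0·224 + 1·21 = 21]
  224 = 10·21 + 14   → row C = row A − 10·row B = (14, 1, −10)   [check: 1·224 − 10·21 = 14]
  21 = 1·14 + 7   → row D = row B − 1·row C = (7, −1, 11)   [check: −1·224 + 11·21 = 7]
  14 = 2·7 + 0   → remainder 0, stop. gcd = 7 (last nonzero row D).
So gcd(224, 21) = 7, with Bézout identity −1·224 + 11·21 = 7. Containment (⊇): the Bézout identity exhibits 7 as an element of (224, 21), giving (7) ⊆ (224, 21). Containment (⊆): since 7 | 224 and 7 | 21 (224 = 7·32, 21 = 7·3), every Z-linear combination of 224 and 21 is divisible by 7, so (224, 21) ⊆ (7). Therefore (224, 21) = (7), d = 7.

Final answer: (224, 21) = (7); d = 7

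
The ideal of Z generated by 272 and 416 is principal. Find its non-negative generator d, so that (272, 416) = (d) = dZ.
(272, 416) = (16); d = 16

In the PID Z, (a, b) is generated by gcd(a, b). Compute gcd(416, 272) with the extended Euclidean algorithm, tracking rows (r, s, t) with s·416 + t·272 = r:
  row A: (416, 1, 0)   [1·416 + 0·272 = 416]
  row B: (272, 0, 1)   [0·416 + 1·272 = 272]
  416 = 1·272 + 144   → row C = row A − 1·row B = (144, 1, −1)   [check: 1·416 − 1·272 = 144]
  272 = 1·144 + 128   → row D = row B − 1·row C = (128, −1, 2)   [check: −1·416 + 2·272 = 128]
  144 = 1·128 + 16   → row E = row C − 1·row D = (16, 2, −3)   [check: 2·416 − 3·272 = 16]
  128 = 8·16 + 0   → remainder 0, stop. gcd = 16 (last nonzero row E).
So gcd(272, 416) = 16, with Bézout identity 2·416 − 3·272 = 16. Containment (⊇): the Bézout identity exhibits 16 as an element of (272, 416), giving (16) ⊆ (272, 416). Containment (⊆): since 16 | 272 and 16 | 416 (272 = 16·17, 416 = 16·26), every Z-linear combination of 272 and 416 is divisible by 16, so (272, 416) ⊆ (16). Therefore (272, 416) = (16), d = 16.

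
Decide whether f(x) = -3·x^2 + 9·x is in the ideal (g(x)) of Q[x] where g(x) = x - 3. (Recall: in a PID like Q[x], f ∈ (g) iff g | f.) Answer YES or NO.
In Q[x] the ideal (g) consists of all multiples of g, so f ∈ (g) iff g | f, i.e. iff the remainder of f on division by g is 0. Divide f by g (g is monic, so eliminate the leading term of the running remainder at each step):
  leading term -3·x^2: subtract (-3·x)·g(x) = -3·x^2 + 9·x, leaving 0
The remainder is 0, so f(x) = g(x) · h(x) with h(x) = -3·x. Hence g | f, i.e. f ∈ (g).

Final answer: YES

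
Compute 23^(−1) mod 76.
Apply the extended Euclidean algorithm to (76, 23), tracking rows (r, s, t) with s·76 + t·23 = r. Each division r_prev = q·r_cur + r_new produces the new row as (previous row) − q·(current row):
  row A: (76, 1, 0)   [1·76 + 0·23 = 76]
  row B: (23, 0, 1)   [0·76 + 1·23 = 23]
  76 = 3·23 + 7   → row C = row A − 3·row B = (7, 1, −3)   [check: 1·76 − 3·23 = 7]
  23 = 3·7 + 2   → row D = row B − 3·row C = (2, −3, 10)   [check: −3·76 + 10·23 = 2]
  7 = 3·2 + 1   → row E = row C − 3·row D = (1, 10, −33)   [check: 10·76 − 33·23 = 1]
  2 = 2·1 + 0   → remainder 0, stop. gcd = 1 (last nonzero row E).
The gcd is 1, so 23 is invertible mod 76. The last nonzero row gives 10·76 − 33·23 = 1, so t = −33. So 23^(−1) ≡ −33 ≡ 43 (mod 76). Verify: 23 · 43 = 989 ≡ 1 (mod 76). ✓

Final answer: 23^(−1) ≡ 43 (mod 76)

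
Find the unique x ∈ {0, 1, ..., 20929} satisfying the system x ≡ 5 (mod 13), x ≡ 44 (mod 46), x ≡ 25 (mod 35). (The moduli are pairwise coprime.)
x ≡ 10210 (mod 20930); the representative in [0, 20930) is 10210

The moduli 13, 46, 35 are pairwise coprime, so by the CRT there is a unique solution mod 13·46·35 = 20930.
Solve by successive substitution. Start with x ≡ 5 (mod 13).
  Combine with x ≡ 44 (mod 46): write x = 5 + 13·t and require 5 + 13·t ≡ 44 (mod 46), i.e. 13·t ≡ 44 − 5 ≡ 39 (mod 46). Since 13^(−1) ≡ 39 (mod 46), t ≡ 39·39 ≡ 3 (mod 46). So x ≡ 5 + 13·3 = 44 (mod 598).
  Combine with x ≡ 25 (mod 35): write x = 44 + 598·t and require 44 + 598·t ≡ 25 (mod 35), i.e. 598·t ≡ 25 − 44 ≡ 16 (mod 35). Since 598^(−1) ≡ 12 (mod 35) (598 ≡ 3 (mod 35)), t ≡ 12·16 ≡ 17 (mod 35). So x ≡ 44 + 598·17 = 10210 (mod 20930).
Unique solution in [0, 20930): x = 10210.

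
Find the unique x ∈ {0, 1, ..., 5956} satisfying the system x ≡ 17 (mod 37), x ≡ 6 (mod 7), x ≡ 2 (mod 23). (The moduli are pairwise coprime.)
The moduli 37, 7, 23 are pairwise coprime, so by the CRT there is a unique solution mod 37·7·23 = 5957.
Solve by successive substitution. Start with x ≡ 17 (mod 37).
  Combine with x ≡ 6 (mod 7): write x = 17 + 37·t and require 17 + 37·t ≡ 6 (mod 7), i.e. 37·t ≡ 6 − 17 ≡ 3 (mod 7). Since 37^(−1) ≡ 4 (mod 7) (37 ≡ 2 (mod 7)), t ≡ 4·3 ≡ 5 (mod 7). So x ≡ 17 + 37·5 = 202 (mod 259).
  Combine with x ≡ 2 (mod 23): write x = 202 + 259·t and require 202 + 259·t ≡ 2 (mod 23), i.e. 259·t ≡ 2 − 202 ≡ 7 (mod 23). Since 259^(−1) ≡ 4 (mod 23) (259 ≡ 6 (mod 23)), t ≡ 4·7 ≡ 5 (mod 23). So x ≡ 202 + 259·5 = 1497 (mod 5957).
Unique solution in [0, 5957): x = 1497.

Final answer: x ≡ 1497 (mod 5957); the representative in [0, 5957) is 1497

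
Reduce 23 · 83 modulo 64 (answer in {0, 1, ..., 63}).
Reduce the factors first: 83 ≡ 19 (mod 64), so 23 · 83 ≡ 23 · 19 (mod 64). 23 · 19 = 437. Dividing by 64: 437 = 6·64 + 53. So (23 · 83) mod 64 = 53.

Final answer: 53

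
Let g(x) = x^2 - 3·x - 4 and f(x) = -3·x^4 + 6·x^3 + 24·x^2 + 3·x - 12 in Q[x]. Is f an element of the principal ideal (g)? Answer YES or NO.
In Q[x] the ideal (g) consists of all multiples of g, so f ∈ (g) iff g | f, i.e. iff the remainder of f on division by g is 0. Divide f by g (g is monic, so eliminate the leading term of the running remainder at each step):
  leading term -3·x^4: subtract (-3·x^2)·g(x) = -3·x^4 + 9·x^3 + 12·x^2, leaving -3·x^3 + 12·x^2 + 3·x - 12
  leading term -3·x^3: subtract (-3·x)·g(x) = -3·x^3 + 9·x^2 + 12·x, leaving 3·x^2 - 9·x - 12
  leading term 3·x^2: subtract (3)·g(x) = 3·x^2 - 9·x - 12, leaving 0
The remainder is 0, so f(x) = g(x) · h(x) with h(x) = -3·x^2 - 3·x + 3. Hence g | f, i.e. f ∈ (g).

Final answer: YES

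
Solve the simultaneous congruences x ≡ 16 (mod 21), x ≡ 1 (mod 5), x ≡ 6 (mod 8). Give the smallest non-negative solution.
x ≡ 646 (mod 840); the representative in [0, 840) is 646

The moduli 21, 5, 8 are pairwise coprime, so by the CRT there is a unique solution mod 21·5·8 = 840.
Solve by successive substitution. Start with x ≡ 16 (mod 21).
  Combine with x ≡ 1 (mod 5): write x = 16 + 21·t and require 16 + 21·t ≡ 1 (mod 5), i.e. 21·t ≡ 1 − 16 ≡ 0 (mod 5). Since 21^(−1) ≡ 1 (mod 5) (21 ≡ 1 (mod 5)), t ≡ 1·0 ≡ 0 (mod 5). So x ≡ 16 + 21·0 = 16 (mod 105).
  Combine with x ≡ 6 (mod 8): write x = 16 + 105·t and require 16 + 105·t ≡ 6 (mod 8), i.e. 105·t ≡ 6 − 16 ≡ 6 (mod 8). Since 105^(−1) ≡ 1 (mod 8) (105 ≡ 1 (mod 8)), t ≡ 1·6 ≡ 6 (mod 8). So x ≡ 16 + 105·6 = 646 (mod 840).
Unique solution in [0, 840): x = 646.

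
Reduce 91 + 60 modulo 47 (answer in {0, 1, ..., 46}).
Reduce the summands first: 91 ≡ 44, 60 ≡ 13 (mod 47), so 91 + 60 ≡ 44 + 13 (mod 47). 44 + 13 = 57; 57 = 1·47 + 10, so (91 + 60) mod 47 = 10.

Final answer: 10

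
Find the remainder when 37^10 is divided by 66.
Use repeated squaring. Binary(10) = 1010. Walk through the bits of the exponent 10 left-to-right: at each bit after the leading one, square the running value, then multiply by 37 if the bit is 1 (always reducing mod 66):
  bit 1 = 1 (leading): start with 37.
  bit 2 = 0: square 37^2 = 1369 ≡ 49 (mod 66).
  bit 3 = 1: square 49^2 = 2401 ≡ 25; bit is 1, so multiply 25·37 = 925 ≡ 1 (mod 66).
  bit 4 = 0: square 1^2 = 1 (mod 66).
Final value: 37^10 ≡ 1 (mod 66).

Final answer: 1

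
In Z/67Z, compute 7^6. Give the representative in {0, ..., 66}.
64

Use repeated squaring. Binary(6) = 110. Walk through the bits of the exponent 6 left-to-right: at each bit after the leading one, square the running value, then multiply by 7 if the bit is 1 (always reducing mod 67):
  bit 1 = 1 (leading): start with 7.
  bit 2 = 1: square 7^2 = 49; bit is 1, so multiply 49·7 = 343 ≡ 8 (mod 67).
  bit 3 = 0: square 8^2 = 64 (mod 67).
Final value: 7^6 ≡ 64 (mod 67).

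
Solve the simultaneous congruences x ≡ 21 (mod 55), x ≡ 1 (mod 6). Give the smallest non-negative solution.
The moduli 55, 6 are pairwise coprime, so by the CRT there is a unique solution mod 55·6 = 330.
Solve by successive substitution. Start with x ≡ 21 (mod 55).
  Combine with x ≡ 1 (mod 6): write x = 21 + 55·t and require 21 + 55·t ≡ 1 (mod 6), i.e. 55·t ≡ 1 − 21 ≡ 4 (mod 6). Since 55^(−1) ≡ 1 (mod 6) (55 ≡ 1 (mod 6)), t ≡ 1·4 ≡ 4 (mod 6). So x ≡ 21 + 55·4 = 241 (mod 330).
Unique solution in [0, 330): x = 241.

Final answer: x ≡ 241 (mod 330); the representative in [0, 330) is 241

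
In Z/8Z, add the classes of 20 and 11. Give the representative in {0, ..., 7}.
Reduce the summands first: 20 ≡ 4, 11 ≡ 3 (mod 8), so 20 + 11 ≡ 4 + 3 (mod 8). 4 + 3 = 7; 7 = 0·8 + 7, so (20 + 11) mod 8 = 7.

Final answer: 7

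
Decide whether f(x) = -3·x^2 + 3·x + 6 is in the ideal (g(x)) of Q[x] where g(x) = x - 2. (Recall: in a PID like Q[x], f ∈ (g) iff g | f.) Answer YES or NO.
In Q[x] the ideal (g) consists of all multiples of g, so f ∈ (g) iff g | f, i.e. iff the remainder of f on division by g is 0. Divide f by g (g is monic, so eliminate the leading term of the running remainder at each step):
  leading term -3·x^2: subtract (-3·x)·g(x) = -3·x^2 + 6·x, leaving 6 - 3·x
  leading term -3·x: subtract (-3)·g(x) = 6 - 3·x, leaving 0
The remainder is 0, so f(x) = g(x) · h(x) with h(x) = -3·x - 3. Hence g | f, i.e. f ∈ (g).

Final answer: YES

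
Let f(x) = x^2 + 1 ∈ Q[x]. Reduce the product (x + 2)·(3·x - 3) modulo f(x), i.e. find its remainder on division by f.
First multiply in Q[x] without reducing: a · b = 3·x^2 + 3·x - 6. Now divide by f(x) = x^2 + 1, eliminating the leading term at each step:
  leading term 3·x^2: subtract (3)·f(x) = 3·x^2 + 3, leaving 3·x - 9
The degree is now < 2, so this is the remainder. Hence a · b ≡ 3·x - 9 in Q[x]/(f).

Final answer: a · b ≡ 3·x - 9 (mod f(x))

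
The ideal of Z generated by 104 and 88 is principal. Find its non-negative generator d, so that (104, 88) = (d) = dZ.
(104, 88) = (8); d = 8

In the PID Z, (a, b) is generated by gcd(a, b). Compute gcd(104, 88) with the extended Euclidean algorithm, tracking rows (r, s, t) with s·104 + t·88 = r:
  row A: (104, 1, 0)   [1·104 + 0·88 = 104]
  row B: (88, 0, 1)   [0·104 + 1·88 = 88]
  104 = 1·88 + 16   → row C = row A − 1·row B = (16, 1, −1)   [check: 1·104 − 1·88 = 16]
  88 = 5·16 + 8   → row D = row B − 5·row C = (8, −5, 6)   [check: −5·104 + 6·88 = 8]
  16 = 2·8 + 0   → remainder 0, stop. gcd = 8 (last nonzero row D).
So gcd(104, 88) = 8, with Bézout identity −5·104 + 6·88 = 8. Containment (⊇): the Bézout identity exhibits 8 as an element of (104, 88), giving (8) ⊆ (104, 88). Containment (⊆): since 8 | 104 and 8 | 88 (104 = 8·13, 88 = 8·11), every Z-linear combination of 104 and 88 is divisible by 8, so (104, 88) ⊆ (8). Therefore (104, 88) = (8), d = 8.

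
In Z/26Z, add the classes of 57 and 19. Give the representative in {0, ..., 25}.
Reduce the summands first: 57 ≡ 5 (mod 26), so 57 + 19 ≡ 5 + 19 (mod 26). 5 + 19 = 24; 24 = 0·26 + 24, so (57 + 19) mod 26 = 24.

Final answer: 24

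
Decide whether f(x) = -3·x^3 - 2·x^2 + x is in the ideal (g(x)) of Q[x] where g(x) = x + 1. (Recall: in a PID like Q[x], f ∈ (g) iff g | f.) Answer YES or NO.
In Q[x] the ideal (g) consists of all multiples of g, so f ∈ (g) iff g | f, i.e. iff the remainder of f on division by g is 0. Divide f by g (g is monic, so eliminate the leading term of the running remainder at each step):
  leading term -3·x^3: subtract (-3·x^2)·g(x) = -3·x^3 - 3·x^2, leaving x^2 + x
  leading term x^2: subtract (x)·g(x) = x^2 + x, leaving 0
The remainder is 0, so f(x) = g(x) · h(x) with h(x) = -3·x^2 + x. Hence g | f, i.e. f ∈ (g).

Final answer: YES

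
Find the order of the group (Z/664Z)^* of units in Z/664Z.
(Z/664Z)^* consists of the classes a with gcd(a, 664) = 1, so its order is φ(664). φ is multiplicative, with φ(p^e) = p^e − p^(e−1). Factorise 664 = 2^3 · 83. Then
  φ(664) = (2^3 − 2^2) · (83 − 1) = 4 · 82 = 328.
Thus |(Z/664Z)^*| = 328.

Final answer: |(Z/664Z)^*| = 328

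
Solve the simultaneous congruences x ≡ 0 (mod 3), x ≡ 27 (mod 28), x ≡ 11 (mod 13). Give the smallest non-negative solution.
x ≡ 531 (mod 1092); the representative in [0, 1092) is 531

The moduli 3, 28, 13 are pairwise coprime, so by the CRT there is a unique solution mod 3·28·13 = 1092.
Solve by successive substitution. Start with x ≡ 0 (mod 3).
  Combine with x ≡ 27 (mod 28): write x = 3·t and require 3·t ≡ 27 (mod 28). Since 3^(−1) ≡ 19 (mod 28), t ≡ 19·27 ≡ 9 (mod 28). So x ≡ 3·9 = 27 (mod 84).
  Combine with x ≡ 11 (mod 13): write x = 27 + 84·t and require 27 + 84·t ≡ 11 (mod 13), i.e. 84·t ≡ 11 − 27 ≡ 10 (mod 13). Since 84^(−1) ≡ 11 (mod 13) (84 ≡ 6 (mod 13)), t ≡ 11·10 ≡ 6 (mod 13). So x ≡ 27 + 84·6 = 531 (mod 1092).
Unique solution in [0, 1092): x = 531.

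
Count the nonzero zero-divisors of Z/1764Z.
In Z/1764Z each nonzero element is either a unit (gcd with 1764 is 1) or a zero-divisor (gcd > 1). The number of units is φ(1764): factorise 1764 = 2^2 · 3^2 · 7^2, so φ(1764) = (2^2 − 2^1) · (3^2 − 3^1) · (7^2 − 7^1) = 2 · 6 · 42 = 504. The nonzero elements number 1764 − 1 = 1763. Hence the nonzero zero-divisors number 1763 − 504 = 1259.

Final answer: Z/1764Z has 1259 nonzero zero-divisors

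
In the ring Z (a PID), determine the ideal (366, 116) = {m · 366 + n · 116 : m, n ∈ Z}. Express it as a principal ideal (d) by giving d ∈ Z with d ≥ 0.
(366, 116) = (2); d = 2

In the PID Z, (a, b) is generated by gcd(a, b). Compute gcd(366, 116) with the extended Euclidean algorithm, tracking rows (r, s, t) with s·366 + t·116 = r:
  row A: (366, 1, 0)   [1·366 + 0·116 = 366]
  row B: (116, 0, 1)   [0·366 + 1·116 = 116]
  366 = 3·116 + 18   → row C = row A − 3·row B = (18, 1, −3)   [check: 1·366 − 3·116 = 18]
  116 = 6·18 + 8   → row D = row B − 6·row C = (8, −6, 19)   [check: −6·366 + 19·116 = 8]
  18 = 2·8 + 2   → row E = row C − 2·row D = (2, 13, −41)   [check: 13·366 − 41·116 = 2]
  8 = 4·2 + 0   → remainder 0, stop. gcd = 2 (last nonzero row E).
So gcd(366, 116) = 2, with Bézout identity 13·366 − 41·116 = 2. Containment (⊇): the Bézout identity exhibits 2 as an element of (366, 116), giving (2) ⊆ (366, 116). Containment (⊆): since 2 | 366 and 2 | 116 (366 = 2·183, 116 = 2·58), every Z-linear combination of 366 and 116 is divisible by 2, so (366, 116) ⊆ (2). Therefore (366, 116) = (2), d = 2.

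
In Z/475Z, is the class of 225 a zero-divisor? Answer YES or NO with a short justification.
YES

gcd(225, 475) = 25 > 1, so 225 is not a unit in Z/475Z. In Z/nZ every nonzero non-unit is a zero-divisor: explicitly, take b = 475/gcd = 19 ≠ 0 (mod 475); then 225·19 = 4275 = 9·475, i.e. 225·19 ≡ 0 (mod 475). So 225 is a zero-divisor.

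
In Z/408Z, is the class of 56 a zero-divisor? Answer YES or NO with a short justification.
gcd(56, 408) = 8 > 1, so 56 is not a unit in Z/408Z. In Z/nZ every nonzero non-unit is a zero-divisor: explicitly, take b = 408/gcd = 51 ≠ 0 (mod 408); then 56·51 = 2856 = 7·408, i.e. 56·51 ≡ 0 (mod 408). So 56 is a zero-divisor.

Final answer: YES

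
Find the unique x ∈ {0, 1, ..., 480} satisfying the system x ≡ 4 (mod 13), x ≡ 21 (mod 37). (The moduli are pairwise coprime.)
The moduli 13, 37 are pairwise coprime, so by the CRT there is a unique solution mod 13·37 = 481.
Solve by successive substitution. Start with x ≡ 4 (mod 13).
  Combine with x ≡ 21 (mod 37): write x = 4 + 13·t and require 4 + 13·t ≡ 21 (mod 37), i.e. 13·t ≡ 21 − 4 ≡ 17 (mod 37). Since 13^(−1) ≡ 20 (mod 37), t ≡ 20·17 ≡ 7 (mod 37). So x ≡ 4 + 13·7 = 95 (mod 481).
Unique solution in [0, 481): x = 95.

Final answer: x ≡ 95 (mod 481); the representative in [0, 481) is 95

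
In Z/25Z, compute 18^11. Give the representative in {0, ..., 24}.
Use repeated squaring. Binary(11) = 1011. Walk through the bits of the exponent 11 left-to-right: at each bit after the leading one, square the running value, then multiply by 18 if the bit is 1 (always reducing mod 25):
  bit 1 = 1 (leading): start with 18.
  bit 2 = 0: square 18^2 = 324 ≡ 24 (mod 25).
  bit 3 = 1: square 24^2 = 576 ≡ 1; bit is 1, so multiply 1·18 = 18 (mod 25).
  bit 4 = 1: square 18^2 = 324 ≡ 24; bit is 1, so multiply 24·18 = 432 ≡ 7 (mod 25).
Final value: 18^11 ≡ 7 (mod 25).

Final answer: 7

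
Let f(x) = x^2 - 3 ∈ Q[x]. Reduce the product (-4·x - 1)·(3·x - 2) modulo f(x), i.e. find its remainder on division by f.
First multiply in Q[x] without reducing: a · b = -12·x^2 + 5·x + 2. Now divide by f(x) = x^2 - 3, eliminating the leading term at each step:
  leading term -12·x^2: subtract (-12)·f(x) = 36 - 12·x^2, leaving 5·x - 34
The degree is now < 2, so this is the remainder. Hence a · b ≡ 5·x - 34 in Q[x]/(f).

Final answer: a · b ≡ 5·x - 34 (mod f(x))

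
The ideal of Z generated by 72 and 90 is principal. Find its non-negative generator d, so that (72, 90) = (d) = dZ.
In the PID Z, (a, b) is generated by gcd(a, b). Compute gcd(90, 72) with the extended Euclidean algorithm, tracking rows (r, s, t) with s·90 + t·72 = r:
  row A: (90, 1, 0)   [1·90 + 0·72 = 90]
  row B: (72, 0, 1)   [0·90 + 1·72 = 72]
  90 = 1·72 + 18   → row C = row A − 1·row B = (18, 1, −1)   [check: 1·90 − 1·72 = 18]
  72 = 4·18 + 0   → remainder 0, stop. gcd = 18 (last nonzero row C).
So gcd(72, 90) = 18, with Bézout identity 1·90 − 1·72 = 18. Containment (⊇): the Bézout identity exhibits 18 as an element of (72, 90), giving (18) ⊆ (72, 90). Containment (⊆): since 18 | 72 and 18 | 90 (72 = 18·4, 90 = 18·5), every Z-linear combination of 72 and 90 is divisible by 18, so (72, 90) ⊆ (18). Therefore (72, 90) = (18), d = 18.

Final answer: (72, 90) = (18); d = 18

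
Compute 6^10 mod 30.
6

Use repeated squaring. Binary(10) = 1010. Walk through the bits of the exponent 10 left-to-right: at each bit after the leading one, square the running value, then multiply by 6 if the bit is 1 (always reducing mod 30):
  bit 1 = 1 (leading): start with 6.
  bit 2 = 0: square 6^2 = 36 ≡ 6 (mod 30).
  bit 3 = 1: square 6^2 = 36 ≡ 6; bit is 1, so multiply 6·6 = 36 ≡ 6 (mod 30).
  bit 4 = 0: square 6^2 = 36 ≡ 6 (mod 30).
Final value: 6^10 ≡ 6 (mod 30).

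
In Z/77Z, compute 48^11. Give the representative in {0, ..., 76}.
48

Use repeated squaring. Binary(11) = 1011. Walk through the bits of the exponent 11 left-to-right: at each bit after the leading one, square the running value, then multiply by 48 if the bit is 1 (always reducing mod 77):
  bit 1 = 1 (leading): start with 48.
  bit 2 = 0: square 48^2 = 2304 ≡ 71 (mod 77).
  bit 3 = 1: square 71^2 = 5041 ≡ 36; bit is 1, so multiply 36·48 = 1728 ≡ 34 (mod 77).
  bit 4 = 1: square 34^2 = 1156 ≡ 1; bit is 1, so multiply 1·48 = 48 (mod 77).
Final value: 48^11 ≡ 48 (mod 77).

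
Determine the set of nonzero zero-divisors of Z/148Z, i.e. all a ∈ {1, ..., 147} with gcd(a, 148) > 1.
nonzero zero-divisors of Z/148Z = {2, 4, 6, 8, 10, 12, 14, 16, 18, 20, 22, 24, 26, 28, 30, 32, 34, 36, 37, 38, 40, 42, 44, 46, 48, 50, 52, 54, 56, 58, 60, 62, 64, 66, 68, 70, 72, 74, 76, 78, 80, 82, 84, 86, 88, 90, 92, 94, 96, 98, 100, 102, 104, 106, 108, 110, 111, 112, 114, 116, 118, 120, 122, 124, 126, 128, 130, 132, 134, 136, 138, 140, 142, 144, 146}

An element a ∈ Z/148Z (with a ≠ 0) is a zero-divisor iff gcd(a, 148) > 1 (because a is a unit precisely when gcd(a, n) = 1, and in Z/nZ every nonzero, non-unit element is a zero-divisor). Scan a = 1, ..., 147 and keep those with gcd(a, 148) > 1:
  gcd(2, 148) = 2, gcd(4, 148) = 4, gcd(6, 148) = 2, gcd(8, 148) = 4, gcd(10, 148) = 2, gcd(12, 148) = 4, gcd(14, 148) = 2, gcd(16, 148) = 4, gcd(18, 148) = 2, gcd(20, 148) = 4, gcd(22, 148) = 2, gcd(24, 148) = 4, gcd(26, 148) = 2, gcd(28, 148) = 4, gcd(30, 148) = 2, gcd(32, 148) = 4, gcd(34, 148) = 2, gcd(36, 148) = 4, gcd(37, 148) = 37, gcd(38, 148) = 2, gcd(40, 148) = 4, gcd(42, 148) = 2, gcd(44, 148) = 4, gcd(46, 148) = 2, gcd(48, 148) = 4, gcd(50, 148) = 2, gcd(52, 148) = 4, gcd(54, 148) = 2, gcd(56, 148) = 4, gcd(58, 148) = 2, gcd(60, 148) = 4, gcd(62, 148) = 2, gcd(64, 148) = 4, gcd(66, 148) = 2, gcd(68, 148) = 4, gcd(70, 148) = 2, gcd(72, 148) = 4, gcd(74, 148) = 74, gcd(76, 148) = 4, gcd(78, 148) = 2, gcd(80, 148) = 4, gcd(82, 148) = 2, gcd(84, 148) = 4, gcd(86, 148) = 2, gcd(88, 148) = 4, gcd(90, 148) = 2, gcd(92, 148) = 4, gcd(94, 148) = 2, gcd(96, 148) = 4, gcd(98, 148) = 2, gcd(100, 148) = 4, gcd(102, 148) = 2, gcd(104, 148) = 4, gcd(106, 148) = 2, gcd(108, 148) = 4, gcd(110, 148) = 2, gcd(111, 148) = 37, gcd(112, 148) = 4, gcd(114, 148) = 2, gcd(116, 148) = 4, gcd(118, 148) = 2, gcd(120, 148) = 4, gcd(122, 148) = 2, gcd(124, 148) = 4, gcd(126, 148) = 2, gcd(128, 148) = 4, gcd(130, 148) = 2, gcd(132, 148) = 4, gcd(134, 148) = 2, gcd(136, 148) = 4, gcd(138, 148) = 2, gcd(140, 148) = 4, gcd(142, 148) = 2, gcd(144, 148) = 4, gcd(146, 148) = 2.
All other a ∈ {1, ..., 147} have gcd(a, 148) = 1 and are units. So the nonzero zero-divisors are exactly the 75 values of a appearing in this scan.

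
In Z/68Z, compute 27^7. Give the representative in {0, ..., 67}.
39

Use repeated squaring. Binary(7) = 111. Walk through the bits of the exponent 7 left-to-right: at each bit after the leading one, square the running value, then multiply by 27 if the bit is 1 (always reducing mod 68):
  bit 1 = 1 (leading): start with 27.
  bit 2 = 1: square 27^2 = 729 ≡ 49; bit is 1, so multiply 49·27 = 1323 ≡ 31 (mod 68).
  bit 3 = 1: square 31^2 = 961 ≡ 9; bit is 1, so multiply 9·27 = 243 ≡ 39 (mod 68).
Final value: 27^7 ≡ 39 (mod 68).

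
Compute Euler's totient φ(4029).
φ(4029) = 2496

φ is multiplicative, with φ(p^e) = p^e − p^(e−1). Factorise 4029 = 3 · 17 · 79. Then
  φ(4029) = (3 − 1) · (17 − 1) · (79 − 1) = 2 · 16 · 78 = 2496.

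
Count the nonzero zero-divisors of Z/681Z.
In Z/681Z each nonzero element is either a unit (gcd with 681 is 1) or a zero-divisor (gcd > 1). The number of units is φ(681): factorise 681 = 3 · 227, so φ(681) = (3 − 1) · (227 − 1) = 2 · 226 = 452. The nonzero elements number 681 − 1 = 680. Hence the nonzero zero-divisors number 680 − 452 = 228.

Final answer: Z/681Z has 228 nonzero zero-divisors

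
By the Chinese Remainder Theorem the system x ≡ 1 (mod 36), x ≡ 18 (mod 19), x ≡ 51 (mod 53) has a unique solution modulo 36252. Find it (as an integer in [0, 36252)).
The moduli 36, 19, 53 are pairwise coprime, so by the CRT there is a unique solution mod 36·19·53 = 36252.
Solve by successive substitution. Start with x ≡ 1 (mod 36).
  Combine with x ≡ 18 (mod 19): write x = 1 + 36·t and require 1 + 36·t ≡ 18 (mod 19), i.e. 36·t ≡ 18 − 1 ≡ 17 (mod 19). Since 36^(−1) ≡ 9 (mod 19) (36 ≡ 17 (mod 19)), t ≡ 9·17 ≡ 1 (mod 19). So x ≡ 1 + 36·1 = 37 (mod 684).
  Combine with x ≡ 51 (mod 53): write x = 37 + 684·t and require 37 + 684·t ≡ 51 (mod 53), i.e. 684·t ≡ 51 − 37 ≡ 14 (mod 53). Since 684^(−1) ≡ 21 (mod 53) (684 ≡ 48 (mod 53)), t ≡ 21·14 ≡ 29 (mod 53). So x ≡ 37 + 684·29 = 19873 (mod 36252).
Unique solution in [0, 36252): x = 19873.

Final answer: x ≡ 19873 (mod 36252); the representative in [0, 36252) is 19873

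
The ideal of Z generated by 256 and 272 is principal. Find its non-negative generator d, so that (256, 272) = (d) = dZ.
In the PID Z, (a, b) is generated by gcd(a, b). Compute gcd(272, 256) with the extended Euclidean algorithm, tracking rows (r, s, t) with s·272 + t·256 = r:
  row A: (272, 1, 0)   [1·272 + 0·256 = 272]
  row B: (256, 0, 1)   [0·272 + 1·256 = 256]
  272 = 1·256 + 16   → row C = row A − 1·row B = (16, 1, −1)   [check: 1·272 − 1·256 = 16]
  256 = 16·16 + 0   → remainder 0, stop. gcd = 16 (last nonzero row C).
So gcd(256, 272) = 16, with Bézout identity 1·272 − 1·256 = 16. Containment (⊇): the Bézout identity exhibits 16 as an element of (256, 272), giving (16) ⊆ (256, 272). Containment (⊆): since 16 | 256 and 16 | 272 (256 = 16·16, 272 = 16·17), every Z-linear combination of 256 and 272 is divisible by 16, so (256, 272) ⊆ (16). Therefore (256, 272) = (16), d = 16.

Final answer: (256, 272) = (16); d = 16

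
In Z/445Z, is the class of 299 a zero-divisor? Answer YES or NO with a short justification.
gcd(299, 445) = 1, so 299 is a unit in Z/445Z (it has a multiplicative inverse). A unit cannot be a zero-divisor: if 299·b ≡ 0 then multiplying both sides by 299^(−1) gives b ≡ 0. So 299 is not a zero-divisor.

Final answer: NO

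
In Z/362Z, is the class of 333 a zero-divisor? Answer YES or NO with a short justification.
NO

gcd(333, 362) = 1, so 333 is a unit in Z/362Z (it has a multiplicative inverse). A unit cannot be a zero-divisor: if 333·b ≡ 0 then multiplying both sides by 333^(−1) gives b ≡ 0. So 333 is not a zero-divisor.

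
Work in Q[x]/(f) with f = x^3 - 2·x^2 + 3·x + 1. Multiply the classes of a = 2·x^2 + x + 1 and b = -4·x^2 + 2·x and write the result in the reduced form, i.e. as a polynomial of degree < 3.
a · b ≡ -10·x^2 + 58·x + 16 (mod f(x))

First multiply in Q[x] without reducing: a · b = -8·x^4 - 2·x^2 + 2·x. Now divide by f(x) = x^3 - 2·x^2 + 3·x + 1, eliminating the leading term at each step:
  leading term -8·x^4: subtract (-8·x)·f(x) = -8·x^4 + 16·x^3 - 24·x^2 - 8·x, leaving -16·x^3 + 22·x^2 + 10·x
  leading term -16·x^3: subtract (-16)·f(x) = -16·x^3 + 32·x^2 - 48·x - 16, leaving -10·x^2 + 58·x + 16
The degree is now < 3, so this is the remainder. Hence a · b ≡ -10·x^2 + 58·x + 16 in Q[x]/(f).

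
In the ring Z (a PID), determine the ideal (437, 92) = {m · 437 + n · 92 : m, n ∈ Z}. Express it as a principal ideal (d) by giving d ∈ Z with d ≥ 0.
In the PID Z, (a, b) is generated by gcd(a, b). Compute gcd(437, 92) with the extended Euclidean algorithm, tracking rows (r, s, t) with s·437 + t·92 = r:
  row A: (437, 1, 0)   [1·437 + 0·92 = 437]
  row B: (92, 0, 1)   [0·437 + 1·92 = 92]
  437 = 4·92 + 69   → row C = row A − 4·row B = (69, 1, −4)   [check: 1·437 − 4·92 = 69]
  92 = 1·69 + 23   → row D = row B − 1·row C = (23, −1, 5)   [check: −1·437 + 5·92 = 23]
  69 = 3·23 + 0   → remainder 0, stop. gcd = 23 (last nonzero row D).
So gcd(437, 92) = 23, with Bézout identity −1·437 + 5·92 = 23. Containment (⊇): the Bézout identity exhibits 23 as an element of (437, 92), giving (23) ⊆ (437, 92). Containment (⊆): since 23 | 437 and 23 | 92 (437 = 23·19, 92 = 23·4), every Z-linear combination of 437 and 92 is divisible by 23, so (437, 92) ⊆ (23). Therefore (437, 92) = (23), d = 23.

Final answer: (437, 92) = (23); d = 23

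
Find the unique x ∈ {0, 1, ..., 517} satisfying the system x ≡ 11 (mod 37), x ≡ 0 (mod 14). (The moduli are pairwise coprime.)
The moduli 37, 14 are pairwise coprime, so by the CRT there is a unique solution mod 37·14 = 518.
Solve by successive substitution. Start with x ≡ 11 (mod 37).
  Combine with x ≡ 0 (mod 14): write x = 11 + 37·t and require 11 + 37·t ≡ 0 (mod 14), i.e. 37·t ≡ 0 − 11 ≡ 3 (mod 14). Since 37^(−1) ≡ 11 (mod 14) (37 ≡ 9 (mod 14)), t ≡ 11·3 ≡ 5 (mod 14). So x ≡ 11 + 37·5 = 196 (mod 518).
Unique solution in [0, 518): x = 196.

Final answer: x ≡ 196 (mod 518); the representative in [0, 518) is 196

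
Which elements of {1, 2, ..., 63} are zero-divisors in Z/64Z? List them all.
nonzero zero-divisors of Z/64Z = {2, 4, 6, 8, 10, 12, 14, 16, 18, 20, 22, 24, 26, 28, 30, 32, 34, 36, 38, 40, 42, 44, 46, 48, 50, 52, 54, 56, 58, 60, 62}

An element a ∈ Z/64Z (with a ≠ 0) is a zero-divisor iff gcd(a, 64) > 1 (because a is a unit precisely when gcd(a, n) = 1, and in Z/nZ every nonzero, non-unit element is a zero-divisor). Scan a = 1, ..., 63 and keep those with gcd(a, 64) > 1:
  gcd(2, 64) = 2, gcd(4, 64) = 4, gcd(6, 64) = 2, gcd(8, 64) = 8, gcd(10, 64) = 2, gcd(12, 64) = 4, gcd(14, 64) = 2, gcd(16, 64) = 16, gcd(18, 64) = 2, gcd(20, 64) = 4, gcd(22, 64) = 2, gcd(24, 64) = 8, gcd(26, 64) = 2, gcd(28, 64) = 4, gcd(30, 64) = 2, gcd(32, 64) = 32, gcd(34, 64) = 2, gcd(36, 64) = 4, gcd(38, 64) = 2, gcd(40, 64) = 8, gcd(42, 64) = 2, gcd(44, 64) = 4, gcd(46, 64) = 2, gcd(48, 64) = 16, gcd(50, 64) = 2, gcd(52, 64) = 4, gcd(54, 64) = 2, gcd(56, 64) = 8, gcd(58, 64) = 2, gcd(60, 64) = 4, gcd(62, 64) = 2.
All other a ∈ {1, ..., 63} have gcd(a, 64) = 1 and are units. So the nonzero zero-divisors are exactly the 31 values of a appearing in this scan.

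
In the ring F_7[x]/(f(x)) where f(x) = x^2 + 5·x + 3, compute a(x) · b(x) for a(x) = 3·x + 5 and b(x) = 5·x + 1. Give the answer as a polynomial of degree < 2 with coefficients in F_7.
Multiply as integer polynomials: a · b = 15·x^2 + 28·x + 5. Reducing coefficients mod 7: a · b ≡ x^2 + 5. Now divide by f(x) = x^2 + 5·x + 3 in F_7[x], eliminating the leading term at each step:
  leading term x^2: subtract (1)·f(x) = x^2 + 5·x + 3, leaving 2·x + 2 (coefficients mod 7)
The degree is now < 2, so this is the remainder. Hence a · b ≡ 2·x + 2 in F_7[x]/(f).

Final answer: a · b ≡ 2·x + 2 (mod f(x))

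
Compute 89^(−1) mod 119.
89^(−1) ≡ 115 (mod 119)

Apply the extended Euclidean algorithm to (119, 89), tracking rows (r, s, t) with s·119 + t·89 = r. Each division r_prev = q·r_cur + r_new produces the new row as (previous row) − q·(current row):
  row A: (119, 1, 0)   [1·119 + 0·89 = 119]
  row B: (89, 0, 1)   [0·119 + 1·89 = 89]
  119 = 1·89 + 30   → row C = row A − 1·row B = (30, 1, −1)   [check: 1·119 − 1·89 = 30]
  89 = 2·30 + 29   → row D = row B − 2·row C = (29, −2, 3)   [check: −2·119 + 3·89 = 29]
  30 = 1·29 + 1   → row E = row C − 1·row D = (1, 3, −4)   [check: 3·119 − 4·89 = 1]
  29 = 29·1 + 0   → remainder 0, stop. gcd = 1 (last nonzero row E).
The gcd is 1, so 89 is invertible mod 119. The last nonzero row gives 3·119 − 4·89 = 1, so t = −4. So 89^(−1) ≡ −4 ≡ 115 (mod 119). Verify: 89 · 115 = 10235 ≡ 1 (mod 119). ✓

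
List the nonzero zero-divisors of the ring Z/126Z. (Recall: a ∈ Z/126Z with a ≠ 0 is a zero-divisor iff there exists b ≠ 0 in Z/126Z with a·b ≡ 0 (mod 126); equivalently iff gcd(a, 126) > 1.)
An element a ∈ Z/126Z (with a ≠ 0) is a zero-divisor iff gcd(a, 126) > 1 (because a is a unit precisely when gcd(a, n) = 1, and in Z/nZ every nonzero, non-unit element is a zero-divisor). Scan a = 1, ..., 125 and keep those with gcd(a, 126) > 1:
  gcd(2, 126) = 2, gcd(3, 126) = 3, gcd(4, 126) = 2, gcd(6, 126) = 6, gcd(7, 126) = 7, gcd(8, 126) = 2, gcd(9, 126) = 9, gcd(10, 126) = 2, gcd(12, 126) = 6, gcd(14, 126) = 14, gcd(15, 126) = 3, gcd(16, 126) = 2, gcd(18, 126) = 18, gcd(20, 126) = 2, gcd(21, 126) = 21, gcd(22, 126) = 2, gcd(24, 126) = 6, gcd(26, 126) = 2, gcd(27, 126) = 9, gcd(28, 126) = 14, gcd(30, 126) = 6, gcd(32, 126) = 2, gcd(33, 126) = 3, gcd(34, 126) = 2, gcd(35, 126) = 7, gcd(36, 126) = 18, gcd(38, 126) = 2, gcd(39, 126) = 3, gcd(40, 126) = 2, gcd(42, 126) = 42, gcd(44, 126) = 2, gcd(45, 126) = 9, gcd(46, 126) = 2, gcd(48, 126) = 6, gcd(49, 126) = 7, gcd(50, 126) = 2, gcd(51, 126) = 3, gcd(52, 126) = 2, gcd(54, 126) = 18, gcd(56, 126) = 14, gcd(57, 126) = 3, gcd(58, 126) = 2, gcd(60, 126) = 6, gcd(62, 126) = 2, gcd(63, 126) = 63, gcd(64, 126) = 2, gcd(66, 126) = 6, gcd(68, 126) = 2, gcd(69, 126) = 3, gcd(70, 126) = 14, gcd(72, 126) = 18, gcd(74, 126) = 2, gcd(75, 126) = 3, gcd(76, 126) = 2, gcd(77, 126) = 7, gcd(78, 126) = 6, gcd(80, 126) = 2, gcd(81, 126) = 9, gcd(82, 126) = 2, gcd(84, 126) = 42, gcd(86, 126) = 2, gcd(87, 126) = 3, gcd(88, 126) = 2, gcd(90, 126) = 18, gcd(91, 126) = 7, gcd(92, 126) = 2, gcd(93, 126) = 3, gcd(94, 126) = 2, gcd(96, 126) = 6, gcd(98, 126) = 14, gcd(99, 126) = 9, gcd(100, 126) = 2, gcd(102, 126) = 6, gcd(104, 126) = 2, gcd(105, 126) = 21, gcd(106, 126) = 2, gcd(108, 126) = 18, gcd(110, 126) = 2, gcd(111, 126) = 3, gcd(112, 126) = 14, gcd(114, 126) = 6, gcd(116, 126) = 2, gcd(117, 126) = 9, gcd(118, 126) = 2, gcd(119, 126) = 7, gcd(120, 126) = 6, gcd(122, 126) = 2, gcd(123, 126) = 3, gcd(124, 126) = 2.
All other a ∈ {1, ..., 125} have gcd(a, 126) = 1 and are units. So the nonzero zero-divisors are exactly the 89 values of a appearing in this scan.

Final answer: nonzero zero-divisors of Z/126Z = {2, 3, 4, 6, 7, 8, 9, 10, 12, 14, 15, 16, 18, 20, 21, 22, 24, 26, 27, 28, 30, 32, 33, 34, 35, 36, 38, 39, 40, 42, 44, 45, 46, 48, 49, 50, 51, 52, 54, 56, 57, 58, 60, 62, 63, 64, 66, 68, 69, 70, 72, 74, 75, 76, 77, 78, 80, 81, 82, 84, 86, 87, 88, 90, 91, 92, 93, 94, 96, 98, 99, 100, 102, 104, 105, 106, 108, 110, 111, 112, 114, 116, 117, 118, 119, 120, 122, 123, 124}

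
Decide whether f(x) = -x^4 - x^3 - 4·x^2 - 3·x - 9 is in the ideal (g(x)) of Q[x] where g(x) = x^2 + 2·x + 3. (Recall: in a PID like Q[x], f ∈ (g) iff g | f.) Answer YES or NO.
In Q[x] the ideal (g) consists of all multiples of g, so f ∈ (g) iff g | f, i.e. iff the remainder of f on division by g is 0. Divide f by g (g is monic, so eliminate the leading term of the running remainder at each step):
  leading term -x^4: subtract (-x^2)·g(x) = -x^4 - 2·x^3 - 3·x^2, leaving x^3 - x^2 - 3·x - 9
  leading term x^3: subtract (x)·g(x) = x^3 + 2·x^2 + 3·x, leaving -3·x^2 - 6·x - 9
  leading term -3·x^2: subtract (-3)·g(x) = -3·x^2 - 6·x - 9, leaving 0
The remainder is 0, so f(x) = g(x) · h(x) with h(x) = -x^2 + x - 3. Hence g | f, i.e. f ∈ (g).

Final answer: YES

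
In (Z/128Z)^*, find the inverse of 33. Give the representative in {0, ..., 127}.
Apply the extended Euclidean algorithm to (128, 33), tracking rows (r, s, t) with s·128 + t·33 = r. Each division r_prev = q·r_cur + r_new produces the new row as (previous row) − q·(current row):
  row A: (128, 1, 0)   [1·128 + 0·33 = 128]
  row B: (33, 0, 1)   [0·128 + 1·33 = 33]
  128 = 3·33 + 29   → row C = row A − 3·row B = (29, 1, −3)   [check: 1·128 − 3·33 = 29]
  33 = 1·29 + 4   → row D = row B − 1·row C = (4, −1, 4)   [check: −1·128 + 4·33 = 4]
  29 = 7·4 + 1   → row E = row C − 7·row D = (1, 8, −31)   [check: 8·128 − 31·33 = 1]
  4 = 4·1 + 0   → remainder 0, stop. gcd = 1 (last nonzero row E).
The gcd is 1, so 33 is invertible mod 128. The last nonzero row gives 8·128 − 31·33 = 1, so t = −31. So 33^(−1) ≡ −31 ≡ 97 (mod 128). Verify: 33 · 97 = 3201 ≡ 1 (mod 128). ✓

Final answer: 33^(−1) ≡ 97 (mod 128)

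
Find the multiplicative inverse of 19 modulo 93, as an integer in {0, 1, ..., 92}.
Apply the extended Euclidean algorithm to (93, 19), tracking rows (r, s, t) with s·93 + t·19 = r. Each division r_prev = q·r_cur + r_new produces the new row as (previous row) − q·(current row):
  row A: (93, 1, 0)   [1·93 + 0·19 = 93]
  row B: (19, 0, 1)   [0·93 + 1·19 = 19]
  93 = 4·19 + 17   → row C = row A − 4·row B = (17, 1, −4)   [check: 1·93 − 4·19 = 17]
  19 = 1·17 + 2   → row D = row B − 1·row C = (2, −1, 5)   [check: −1·93 + 5·19 = 2]
  17 = 8·2 + 1   → row E = row C − 8·row D = (1, 9, −44)   [check: 9·93 − 44·19 = 1]
  2 = 2·1 + 0   → remainder 0, stop. gcd = 1 (last nonzero row E).
The gcd is 1, so 19 is invertible mod 93. The last nonzero row gives 9·93 − 44·19 = 1, so t = −44. So 19^(−1) ≡ −44 ≡ 49 (mod 93). Verify: 19 · 49 = 931 ≡ 1 (mod 93). ✓

Final answer: 19^(−1) ≡ 49 (mod 93)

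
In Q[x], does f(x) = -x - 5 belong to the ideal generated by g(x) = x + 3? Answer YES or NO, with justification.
In Q[x] the ideal (g) consists of all multiples of g, so f ∈ (g) iff g | f, i.e. iff the remainder of f on division by g is 0. Divide f by g (g is monic, so eliminate the leading term of the running remainder at each step):
  leading term -x: subtract (-1)·g(x) = -x - 3, leaving -2
The remainder r(x) = -2 ≠ 0 (and deg r < deg g), so g ∤ f, i.e. f ∉ (g).

Final answer: NO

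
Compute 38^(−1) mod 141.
38^(−1) ≡ 26 (mod 141)

Apply the extended Euclidean algorithm to (141, 38), tracking rows (r, s, t) with s·141 + t·38 = r. Each division r_prev = q·r_cur + r_new produces the new row as (previous row) − q·(current row):
  row A: (141, 1, 0)   [1·141 + 0·38 = 141]
  row B: (38, 0, 1)   [0·141 + 1·38 = 38]
  141 = 3·38 + 27   → row C = row A − 3·row B = (27, 1, −3)   [check: 1·141 − 3·38 = 27]
  38 = 1·27 + 11   → row D = row B − 1·row C = (11, −1, 4)   [check: −1·141 + 4·38 = 11]
  27 = 2·11 + 5   → row E = row C − 2·row D = (5, 3, −11)   [check: 3·141 − 11·38 = 5]
  11 = 2·5 + 1   → row F = row D − 2·row E = (1, −7, 26)   [check: −7·141 + 26·38 = 1]
  5 = 5·1 + 0   → remainder 0, stop. gcd = 1 (last nonzero row F).
The gcd is 1, so 38 is invertible mod 141. The last nonzero row gives −7·141 + 26·38 = 1, so t = 26. So 38^(−1) ≡ 26 (mod 141). Verify: 38 · 26 = 988 ≡ 1 (mod 141). ✓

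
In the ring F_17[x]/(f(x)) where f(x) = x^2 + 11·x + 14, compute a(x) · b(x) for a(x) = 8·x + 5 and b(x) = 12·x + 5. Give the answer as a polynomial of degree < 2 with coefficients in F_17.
a · b ≡ 13·x + 7 (mod f(x))

Multiply as integer polynomials: a · b = 96·x^2 + 100·x + 25. Reducing coefficients mod 17: a · b ≡ 11·x^2 + 15·x + 8. Now divide by f(x) = x^2 + 11·x + 14 in F_17[x], eliminating the leading term at each step:
  leading term 11·x^2: subtract (11)·f(x) = 11·x^2 + 2·x + 1, leaving 13·x + 7 (coefficients mod 17)
The degree is now < 2, so this is the remainder. Hence a · b ≡ 13·x + 7 in F_17[x]/(f).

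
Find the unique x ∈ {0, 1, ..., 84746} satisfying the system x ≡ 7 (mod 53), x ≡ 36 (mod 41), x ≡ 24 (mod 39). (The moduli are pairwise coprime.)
The moduli 53, 41, 39 are pairwise coprime, so by the CRT there is a unique solution mod 53·41·39 = 84747.
Solve by successive substitution. Start with x ≡ 7 (mod 53).
  Combine with x ≡ 36 (mod 41): write x = 7 + 53·t and require 7 + 53·t ≡ 36 (mod 41), i.e. 53·t ≡ 36 − 7 ≡ 29 (mod 41). Since 53^(−1) ≡ 24 (mod 41) (53 ≡ 12 (mod 41)), t ≡ 24·29 ≡ 40 (mod 41). So x ≡ 7 + 53·40 = 2127 (mod 2173).
  Combine with x ≡ 24 (mod 39): write x = 2127 + 2173·t and require 2127 + 2173·t ≡ 24 (mod 39), i.e. 2173·t ≡ 24 − 2127 ≡ 3 (mod 39). Since 2173^(−1) ≡ 7 (mod 39) (2173 ≡ 28 (mod 39)), t ≡ 7·3 ≡ 21 (mod 39). So x ≡ 2127 + 2173·21 = 47760 (mod 84747).
Unique solution in [0, 84747): x = 47760.

Final answer: x ≡ 47760 (mod 84747); the representative in [0, 84747) is 47760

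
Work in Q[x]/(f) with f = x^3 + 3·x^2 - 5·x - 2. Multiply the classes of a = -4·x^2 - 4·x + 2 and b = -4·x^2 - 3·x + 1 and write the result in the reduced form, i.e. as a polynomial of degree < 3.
a · b ≡ 140·x^2 - 78·x - 38 (mod f(x))

First multiply in Q[x] without reducing: a · b = 16·x^4 + 28·x^3 - 10·x + 2. Now divide by f(x) = x^3 + 3·x^2 - 5·x - 2, eliminating the leading term at each step:
  leading term 16·x^4: subtract (16·x)·f(x) = 16·x^4 + 48·x^3 - 80·x^2 - 32·x, leaving -20·x^3 + 80·x^2 + 22·x + 2
  leading term -20·x^3: subtract (-20)·f(x) = -20·x^3 - 60·x^2 + 100·x + 40, leaving 140·x^2 - 78·x - 38
The degree is now < 3, so this is the remainder. Hence a · b ≡ 140·x^2 - 78·x - 38 in Q[x]/(f).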